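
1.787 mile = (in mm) 2.876e+06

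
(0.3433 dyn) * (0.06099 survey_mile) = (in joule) 0.000337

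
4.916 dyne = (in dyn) 4.916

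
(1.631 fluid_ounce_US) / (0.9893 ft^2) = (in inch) 0.02066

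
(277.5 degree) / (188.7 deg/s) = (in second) 1.471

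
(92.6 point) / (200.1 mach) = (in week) 7.927e-13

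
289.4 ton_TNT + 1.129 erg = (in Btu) 1.148e+09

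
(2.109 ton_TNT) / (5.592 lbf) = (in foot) 1.164e+09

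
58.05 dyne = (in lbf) 0.0001305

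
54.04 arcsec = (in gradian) 0.01668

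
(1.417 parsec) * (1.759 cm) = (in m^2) 7.691e+14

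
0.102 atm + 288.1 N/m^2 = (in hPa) 106.2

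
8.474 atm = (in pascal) 8.586e+05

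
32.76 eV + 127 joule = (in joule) 127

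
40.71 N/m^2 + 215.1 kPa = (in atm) 2.123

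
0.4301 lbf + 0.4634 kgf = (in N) 6.458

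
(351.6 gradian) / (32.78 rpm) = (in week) 2.66e-06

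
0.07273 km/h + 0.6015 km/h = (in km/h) 0.6742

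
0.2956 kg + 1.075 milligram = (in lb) 0.6517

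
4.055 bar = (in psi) 58.81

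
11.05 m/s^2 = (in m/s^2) 11.05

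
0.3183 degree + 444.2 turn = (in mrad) 2.791e+06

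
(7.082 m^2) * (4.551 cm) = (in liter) 322.3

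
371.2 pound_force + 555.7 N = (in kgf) 225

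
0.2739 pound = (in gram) 124.2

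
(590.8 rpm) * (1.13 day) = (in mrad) 6.04e+09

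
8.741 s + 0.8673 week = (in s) 5.246e+05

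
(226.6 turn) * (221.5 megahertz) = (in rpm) 3.012e+12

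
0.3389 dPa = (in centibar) 3.389e-05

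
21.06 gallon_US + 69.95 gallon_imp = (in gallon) 105.1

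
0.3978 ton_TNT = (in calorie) 3.978e+08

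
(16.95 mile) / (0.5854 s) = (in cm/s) 4.66e+06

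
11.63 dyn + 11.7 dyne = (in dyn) 23.33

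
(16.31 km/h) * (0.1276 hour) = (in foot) 6828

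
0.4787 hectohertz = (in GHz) 4.787e-08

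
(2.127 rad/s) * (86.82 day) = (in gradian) 1.016e+09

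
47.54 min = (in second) 2852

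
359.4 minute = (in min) 359.4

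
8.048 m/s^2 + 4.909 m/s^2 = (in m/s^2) 12.96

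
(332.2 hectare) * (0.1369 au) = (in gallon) 1.797e+19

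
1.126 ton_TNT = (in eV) 2.94e+28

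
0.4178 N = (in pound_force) 0.09393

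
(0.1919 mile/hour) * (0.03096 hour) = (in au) 6.391e-11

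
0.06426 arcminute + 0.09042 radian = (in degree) 5.182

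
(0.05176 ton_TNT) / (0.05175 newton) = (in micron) 4.185e+15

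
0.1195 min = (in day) 8.299e-05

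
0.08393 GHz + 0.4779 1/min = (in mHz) 8.393e+10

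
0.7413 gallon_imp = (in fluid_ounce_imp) 118.6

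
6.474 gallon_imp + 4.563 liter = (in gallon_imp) 7.478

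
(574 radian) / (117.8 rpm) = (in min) 0.7755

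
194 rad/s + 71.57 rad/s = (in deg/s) 1.522e+04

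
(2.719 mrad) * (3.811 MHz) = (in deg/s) 5.937e+05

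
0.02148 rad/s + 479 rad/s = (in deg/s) 2.745e+04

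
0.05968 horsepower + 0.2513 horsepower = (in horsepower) 0.311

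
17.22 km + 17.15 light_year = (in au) 1.085e+06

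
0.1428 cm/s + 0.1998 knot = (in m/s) 0.1042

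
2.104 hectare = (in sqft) 2.265e+05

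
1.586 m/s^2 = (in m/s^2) 1.586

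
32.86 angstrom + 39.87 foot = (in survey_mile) 0.007551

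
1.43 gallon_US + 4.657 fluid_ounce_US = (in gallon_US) 1.466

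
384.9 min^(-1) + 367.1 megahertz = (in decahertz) 3.671e+07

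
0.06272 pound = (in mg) 2.845e+04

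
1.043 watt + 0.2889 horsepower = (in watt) 216.5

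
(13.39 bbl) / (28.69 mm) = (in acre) 0.01834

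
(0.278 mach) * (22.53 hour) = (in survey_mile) 4771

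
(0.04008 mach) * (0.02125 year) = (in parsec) 2.964e-10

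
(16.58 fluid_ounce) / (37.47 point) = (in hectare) 3.709e-06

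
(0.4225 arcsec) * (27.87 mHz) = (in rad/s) 5.709e-08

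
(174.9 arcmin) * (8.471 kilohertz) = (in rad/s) 431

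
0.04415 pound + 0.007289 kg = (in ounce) 0.9635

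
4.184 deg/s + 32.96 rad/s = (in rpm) 315.4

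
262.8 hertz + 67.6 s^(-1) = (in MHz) 0.0003304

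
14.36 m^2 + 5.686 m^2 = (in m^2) 20.05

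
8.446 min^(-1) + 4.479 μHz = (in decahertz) 0.01408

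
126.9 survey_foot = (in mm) 3.868e+04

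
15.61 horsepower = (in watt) 1.164e+04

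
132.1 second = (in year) 4.189e-06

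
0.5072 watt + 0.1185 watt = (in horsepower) 0.0008391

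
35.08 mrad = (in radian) 0.03508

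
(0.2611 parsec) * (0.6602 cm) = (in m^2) 5.319e+13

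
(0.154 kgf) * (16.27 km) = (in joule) 2.457e+04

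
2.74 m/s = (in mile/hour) 6.129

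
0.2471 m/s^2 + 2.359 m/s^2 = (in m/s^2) 2.606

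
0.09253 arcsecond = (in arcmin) 0.001542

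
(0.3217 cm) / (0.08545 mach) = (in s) 0.0001106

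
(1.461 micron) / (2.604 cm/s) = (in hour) 1.558e-08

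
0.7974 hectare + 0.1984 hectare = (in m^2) 9958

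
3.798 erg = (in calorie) 9.077e-08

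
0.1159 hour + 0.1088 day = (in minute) 163.6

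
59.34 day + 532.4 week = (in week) 540.9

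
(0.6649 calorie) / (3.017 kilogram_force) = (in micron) 9.403e+04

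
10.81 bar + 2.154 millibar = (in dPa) 1.081e+07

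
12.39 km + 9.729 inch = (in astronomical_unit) 8.282e-08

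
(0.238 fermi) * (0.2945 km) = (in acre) 1.732e-17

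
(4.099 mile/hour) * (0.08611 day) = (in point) 3.864e+07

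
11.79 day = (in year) 0.0323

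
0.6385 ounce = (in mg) 1.81e+04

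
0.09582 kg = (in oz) 3.38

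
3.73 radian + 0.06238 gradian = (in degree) 213.8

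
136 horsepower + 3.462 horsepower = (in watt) 1.04e+05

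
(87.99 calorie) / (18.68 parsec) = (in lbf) 1.436e-16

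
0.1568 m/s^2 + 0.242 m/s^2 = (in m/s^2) 0.3988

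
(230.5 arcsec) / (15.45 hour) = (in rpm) 1.919e-07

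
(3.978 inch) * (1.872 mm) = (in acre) 4.674e-08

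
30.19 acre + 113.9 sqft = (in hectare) 12.22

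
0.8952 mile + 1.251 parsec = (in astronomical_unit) 2.58e+05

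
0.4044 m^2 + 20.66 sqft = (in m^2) 2.324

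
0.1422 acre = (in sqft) 6194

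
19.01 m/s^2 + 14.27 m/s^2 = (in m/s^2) 33.28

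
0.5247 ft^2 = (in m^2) 0.04875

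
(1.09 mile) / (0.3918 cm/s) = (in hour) 124.4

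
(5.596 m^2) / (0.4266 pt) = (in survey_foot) 1.22e+05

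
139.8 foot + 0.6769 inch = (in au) 2.85e-10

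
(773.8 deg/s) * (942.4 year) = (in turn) 6.388e+10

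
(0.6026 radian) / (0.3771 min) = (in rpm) 0.2543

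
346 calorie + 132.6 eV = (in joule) 1448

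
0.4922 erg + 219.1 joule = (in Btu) 0.2077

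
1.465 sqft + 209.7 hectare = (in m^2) 2.097e+06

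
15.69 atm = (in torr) 1.192e+04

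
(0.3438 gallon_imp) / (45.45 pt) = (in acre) 2.409e-05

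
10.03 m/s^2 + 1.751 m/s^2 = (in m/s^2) 11.78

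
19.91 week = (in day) 139.4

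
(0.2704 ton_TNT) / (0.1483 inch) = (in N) 3.003e+11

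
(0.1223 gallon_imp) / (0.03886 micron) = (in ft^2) 1.54e+05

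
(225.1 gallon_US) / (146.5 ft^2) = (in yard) 0.06847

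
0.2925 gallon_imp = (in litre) 1.33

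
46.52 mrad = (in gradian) 2.962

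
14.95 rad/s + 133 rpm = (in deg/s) 1655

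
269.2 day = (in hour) 6461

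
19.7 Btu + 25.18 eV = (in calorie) 4968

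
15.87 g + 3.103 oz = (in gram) 103.8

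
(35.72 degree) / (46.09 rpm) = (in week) 2.136e-07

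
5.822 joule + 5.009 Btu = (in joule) 5291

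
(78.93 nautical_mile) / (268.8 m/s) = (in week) 0.0008992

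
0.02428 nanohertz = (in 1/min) 1.457e-09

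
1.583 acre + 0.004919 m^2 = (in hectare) 0.6406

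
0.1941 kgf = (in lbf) 0.4279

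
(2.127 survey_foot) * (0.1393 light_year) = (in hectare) 8.544e+10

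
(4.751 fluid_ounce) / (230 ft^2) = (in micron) 6.576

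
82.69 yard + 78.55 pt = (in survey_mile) 0.047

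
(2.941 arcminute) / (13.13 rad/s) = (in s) 6.516e-05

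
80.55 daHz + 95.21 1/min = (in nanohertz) 8.071e+11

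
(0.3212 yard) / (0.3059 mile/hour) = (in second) 2.148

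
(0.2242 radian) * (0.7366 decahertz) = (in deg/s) 94.62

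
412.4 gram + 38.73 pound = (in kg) 17.98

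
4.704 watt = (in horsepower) 0.006308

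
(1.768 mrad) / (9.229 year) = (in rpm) 5.801e-11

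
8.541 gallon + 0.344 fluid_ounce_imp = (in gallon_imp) 7.114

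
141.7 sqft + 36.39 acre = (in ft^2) 1.585e+06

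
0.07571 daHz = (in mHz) 757.1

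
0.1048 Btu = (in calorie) 26.43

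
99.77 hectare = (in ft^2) 1.074e+07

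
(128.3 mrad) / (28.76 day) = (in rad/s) 5.163e-08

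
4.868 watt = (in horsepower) 0.006528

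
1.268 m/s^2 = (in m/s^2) 1.268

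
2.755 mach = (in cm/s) 9.381e+04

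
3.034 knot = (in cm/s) 156.1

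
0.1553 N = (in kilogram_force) 0.01584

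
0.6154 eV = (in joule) 9.86e-20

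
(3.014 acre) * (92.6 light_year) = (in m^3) 1.069e+22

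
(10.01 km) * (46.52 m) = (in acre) 115.1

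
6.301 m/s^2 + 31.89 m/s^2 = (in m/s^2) 38.19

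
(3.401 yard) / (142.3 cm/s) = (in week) 3.613e-06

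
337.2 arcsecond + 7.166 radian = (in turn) 1.141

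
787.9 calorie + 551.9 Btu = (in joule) 5.856e+05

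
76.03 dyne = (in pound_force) 0.0001709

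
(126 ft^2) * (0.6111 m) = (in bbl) 44.99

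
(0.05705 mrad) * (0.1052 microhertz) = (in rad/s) 6.002e-12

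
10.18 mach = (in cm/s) 3.466e+05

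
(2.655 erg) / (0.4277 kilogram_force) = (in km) 6.33e-11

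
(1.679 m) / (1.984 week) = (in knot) 2.72e-06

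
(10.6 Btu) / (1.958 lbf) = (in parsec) 4.161e-14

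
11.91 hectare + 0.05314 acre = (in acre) 29.48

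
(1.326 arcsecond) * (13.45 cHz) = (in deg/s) 4.954e-05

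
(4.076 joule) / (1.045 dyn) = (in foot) 1.28e+06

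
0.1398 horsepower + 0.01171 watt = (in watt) 104.3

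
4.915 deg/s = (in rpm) 0.8192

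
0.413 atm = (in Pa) 4.185e+04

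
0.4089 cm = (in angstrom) 4.089e+07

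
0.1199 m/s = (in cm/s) 11.99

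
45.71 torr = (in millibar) 60.94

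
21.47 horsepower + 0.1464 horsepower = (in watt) 1.612e+04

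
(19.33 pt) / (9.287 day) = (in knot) 1.652e-08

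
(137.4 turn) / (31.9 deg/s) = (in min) 25.84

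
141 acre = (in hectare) 57.06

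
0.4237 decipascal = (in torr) 0.0003178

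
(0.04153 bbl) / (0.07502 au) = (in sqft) 6.333e-12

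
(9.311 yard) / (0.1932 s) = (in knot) 85.66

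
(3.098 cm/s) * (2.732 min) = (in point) 1.44e+04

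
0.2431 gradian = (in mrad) 3.819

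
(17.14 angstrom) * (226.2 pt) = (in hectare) 1.368e-14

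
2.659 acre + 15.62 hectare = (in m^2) 1.67e+05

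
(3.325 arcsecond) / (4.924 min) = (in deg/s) 3.126e-06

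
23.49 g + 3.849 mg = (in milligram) 2.349e+04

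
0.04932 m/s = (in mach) 0.0001448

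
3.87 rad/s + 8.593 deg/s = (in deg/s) 230.3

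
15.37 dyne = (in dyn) 15.37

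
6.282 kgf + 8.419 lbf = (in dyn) 9.905e+06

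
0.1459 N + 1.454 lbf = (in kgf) 0.6744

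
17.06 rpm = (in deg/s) 102.4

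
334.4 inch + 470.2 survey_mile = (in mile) 470.2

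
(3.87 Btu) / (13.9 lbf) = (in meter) 66.04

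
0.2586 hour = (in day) 0.01077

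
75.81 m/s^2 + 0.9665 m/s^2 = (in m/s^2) 76.78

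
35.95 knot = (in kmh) 66.58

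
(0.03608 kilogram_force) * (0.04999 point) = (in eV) 3.895e+13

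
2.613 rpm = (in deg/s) 15.68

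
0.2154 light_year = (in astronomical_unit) 1.362e+04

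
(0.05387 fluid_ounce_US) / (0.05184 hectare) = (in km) 3.073e-12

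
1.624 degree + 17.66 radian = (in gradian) 1126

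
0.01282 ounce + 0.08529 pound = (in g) 39.05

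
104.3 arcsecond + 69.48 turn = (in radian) 436.6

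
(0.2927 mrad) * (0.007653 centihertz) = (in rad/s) 2.24e-08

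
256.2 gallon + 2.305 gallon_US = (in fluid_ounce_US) 3.309e+04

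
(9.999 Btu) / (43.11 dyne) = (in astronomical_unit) 0.0001636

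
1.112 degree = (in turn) 0.003089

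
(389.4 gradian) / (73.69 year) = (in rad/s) 2.632e-09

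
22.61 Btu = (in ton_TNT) 5.701e-06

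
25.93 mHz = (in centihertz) 2.593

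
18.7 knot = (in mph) 21.52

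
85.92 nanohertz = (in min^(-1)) 5.155e-06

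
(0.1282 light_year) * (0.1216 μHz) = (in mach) 4.331e+05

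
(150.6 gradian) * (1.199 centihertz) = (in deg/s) 1.625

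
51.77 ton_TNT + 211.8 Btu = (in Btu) 2.053e+08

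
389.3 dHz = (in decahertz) 3.893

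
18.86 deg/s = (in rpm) 3.143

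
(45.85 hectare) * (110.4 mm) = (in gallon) 1.337e+07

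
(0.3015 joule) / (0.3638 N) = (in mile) 0.000515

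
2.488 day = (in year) 0.006816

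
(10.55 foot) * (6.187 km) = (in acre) 4.916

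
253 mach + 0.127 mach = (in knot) 1.675e+05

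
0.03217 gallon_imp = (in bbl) 0.0009199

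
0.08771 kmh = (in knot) 0.04736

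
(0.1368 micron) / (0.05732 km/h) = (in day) 9.944e-11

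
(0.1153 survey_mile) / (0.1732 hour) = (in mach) 0.000874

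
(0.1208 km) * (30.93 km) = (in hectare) 373.6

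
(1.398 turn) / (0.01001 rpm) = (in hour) 2.328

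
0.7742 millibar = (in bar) 0.0007742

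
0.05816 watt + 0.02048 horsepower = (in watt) 15.33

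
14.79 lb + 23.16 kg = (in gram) 2.987e+04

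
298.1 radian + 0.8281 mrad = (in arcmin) 1.025e+06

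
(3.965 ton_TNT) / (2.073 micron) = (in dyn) 8.003e+20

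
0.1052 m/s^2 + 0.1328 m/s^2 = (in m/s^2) 0.238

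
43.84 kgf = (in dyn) 4.299e+07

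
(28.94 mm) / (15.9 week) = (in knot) 5.85e-09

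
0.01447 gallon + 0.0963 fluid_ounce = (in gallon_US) 0.01522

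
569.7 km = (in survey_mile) 354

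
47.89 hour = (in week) 0.2851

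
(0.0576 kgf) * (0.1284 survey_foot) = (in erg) 2.211e+05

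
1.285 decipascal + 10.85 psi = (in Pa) 7.481e+04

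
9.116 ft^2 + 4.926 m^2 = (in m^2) 5.773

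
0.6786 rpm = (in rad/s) 0.07106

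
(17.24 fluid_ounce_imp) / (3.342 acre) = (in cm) 3.622e-06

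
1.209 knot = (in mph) 1.391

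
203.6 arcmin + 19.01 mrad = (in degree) 4.483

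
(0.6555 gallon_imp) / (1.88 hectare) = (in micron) 0.1585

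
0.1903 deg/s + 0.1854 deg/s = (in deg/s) 0.3757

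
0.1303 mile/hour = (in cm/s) 5.825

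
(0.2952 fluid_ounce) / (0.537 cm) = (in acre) 4.017e-07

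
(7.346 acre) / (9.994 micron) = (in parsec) 9.64e-08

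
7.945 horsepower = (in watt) 5925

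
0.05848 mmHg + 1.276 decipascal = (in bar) 7.924e-05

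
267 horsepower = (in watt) 1.991e+05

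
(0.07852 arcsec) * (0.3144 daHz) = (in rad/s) 1.197e-06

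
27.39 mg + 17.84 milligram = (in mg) 45.23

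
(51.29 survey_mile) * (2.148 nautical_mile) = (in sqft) 3.534e+09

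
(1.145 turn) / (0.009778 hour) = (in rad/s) 0.2044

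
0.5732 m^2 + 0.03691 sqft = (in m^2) 0.5766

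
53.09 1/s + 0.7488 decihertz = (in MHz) 5.316e-05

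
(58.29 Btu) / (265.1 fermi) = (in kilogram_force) 2.366e+16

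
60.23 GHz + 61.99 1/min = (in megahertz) 6.023e+04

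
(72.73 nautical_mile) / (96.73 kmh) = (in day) 0.05802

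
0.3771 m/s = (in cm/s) 37.71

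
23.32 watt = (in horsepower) 0.03127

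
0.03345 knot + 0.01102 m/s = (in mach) 8.29e-05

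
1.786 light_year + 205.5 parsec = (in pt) 1.802e+22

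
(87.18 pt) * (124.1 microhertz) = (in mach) 1.121e-08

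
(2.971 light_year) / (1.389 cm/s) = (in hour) 5.621e+14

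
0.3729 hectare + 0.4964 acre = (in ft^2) 6.176e+04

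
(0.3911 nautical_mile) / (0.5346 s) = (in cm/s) 1.355e+05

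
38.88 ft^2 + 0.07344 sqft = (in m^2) 3.619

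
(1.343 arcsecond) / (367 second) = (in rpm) 1.694e-07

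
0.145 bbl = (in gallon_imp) 5.071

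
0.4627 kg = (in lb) 1.02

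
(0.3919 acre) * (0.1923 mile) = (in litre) 4.908e+08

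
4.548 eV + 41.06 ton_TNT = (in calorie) 4.106e+10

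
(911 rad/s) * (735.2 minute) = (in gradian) 2.558e+09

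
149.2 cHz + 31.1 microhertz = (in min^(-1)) 89.52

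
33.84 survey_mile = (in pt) 1.544e+08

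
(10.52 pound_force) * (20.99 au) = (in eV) 9.171e+32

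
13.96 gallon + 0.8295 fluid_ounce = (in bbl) 0.3325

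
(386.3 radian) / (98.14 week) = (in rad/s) 6.508e-06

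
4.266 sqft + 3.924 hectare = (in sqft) 4.224e+05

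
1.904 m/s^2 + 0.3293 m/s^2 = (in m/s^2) 2.233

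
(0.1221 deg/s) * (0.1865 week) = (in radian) 240.4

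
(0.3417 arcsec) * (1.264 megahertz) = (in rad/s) 2.094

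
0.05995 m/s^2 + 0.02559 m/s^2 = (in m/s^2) 0.08554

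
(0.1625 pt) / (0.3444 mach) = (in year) 1.55e-14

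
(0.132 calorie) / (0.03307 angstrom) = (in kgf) 1.703e+10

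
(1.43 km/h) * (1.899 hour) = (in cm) 2.716e+05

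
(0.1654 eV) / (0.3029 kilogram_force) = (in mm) 8.921e-18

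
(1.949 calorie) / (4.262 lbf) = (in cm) 43.01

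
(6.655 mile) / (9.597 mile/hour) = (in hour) 0.6934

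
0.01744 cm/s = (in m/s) 0.0001744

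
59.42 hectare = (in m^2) 5.942e+05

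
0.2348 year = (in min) 1.234e+05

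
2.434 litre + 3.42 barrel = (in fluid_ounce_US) 1.847e+04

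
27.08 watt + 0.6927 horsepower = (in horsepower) 0.729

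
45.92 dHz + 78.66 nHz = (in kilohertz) 0.004592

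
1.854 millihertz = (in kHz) 1.854e-06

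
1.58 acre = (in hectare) 0.6394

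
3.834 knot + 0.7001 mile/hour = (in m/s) 2.285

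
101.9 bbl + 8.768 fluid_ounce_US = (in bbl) 101.9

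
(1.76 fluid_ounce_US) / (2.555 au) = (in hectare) 1.362e-20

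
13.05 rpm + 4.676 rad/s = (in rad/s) 6.043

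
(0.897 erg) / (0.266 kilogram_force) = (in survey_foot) 1.128e-07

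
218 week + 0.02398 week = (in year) 4.181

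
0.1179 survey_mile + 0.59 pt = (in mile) 0.1179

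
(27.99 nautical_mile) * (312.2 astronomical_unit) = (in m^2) 2.421e+18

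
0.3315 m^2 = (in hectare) 3.315e-05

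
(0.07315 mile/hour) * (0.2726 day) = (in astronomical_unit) 5.148e-09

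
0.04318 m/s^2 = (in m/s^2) 0.04318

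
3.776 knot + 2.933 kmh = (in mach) 0.008098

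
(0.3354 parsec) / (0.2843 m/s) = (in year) 1.154e+09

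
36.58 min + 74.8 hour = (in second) 2.715e+05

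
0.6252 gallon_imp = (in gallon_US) 0.7508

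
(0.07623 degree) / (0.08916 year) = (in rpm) 4.519e-09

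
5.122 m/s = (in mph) 11.46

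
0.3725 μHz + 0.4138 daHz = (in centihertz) 413.8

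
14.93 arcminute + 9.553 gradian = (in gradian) 9.829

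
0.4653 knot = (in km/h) 0.8617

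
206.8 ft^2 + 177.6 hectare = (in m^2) 1.776e+06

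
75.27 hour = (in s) 2.71e+05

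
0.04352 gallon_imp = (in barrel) 0.001244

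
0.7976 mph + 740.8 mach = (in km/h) 9.081e+05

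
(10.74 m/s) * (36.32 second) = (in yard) 426.6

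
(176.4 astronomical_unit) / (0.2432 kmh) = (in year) 1.239e+07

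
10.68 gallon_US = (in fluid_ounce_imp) 1423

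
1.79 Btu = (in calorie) 451.4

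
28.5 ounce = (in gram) 808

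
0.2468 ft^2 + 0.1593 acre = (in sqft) 6939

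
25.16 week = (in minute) 2.536e+05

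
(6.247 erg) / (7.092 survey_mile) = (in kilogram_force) 5.581e-12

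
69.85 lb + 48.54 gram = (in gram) 3.173e+04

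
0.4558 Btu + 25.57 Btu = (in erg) 2.746e+11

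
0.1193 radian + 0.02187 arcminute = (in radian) 0.1193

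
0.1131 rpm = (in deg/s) 0.6786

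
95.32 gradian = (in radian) 1.497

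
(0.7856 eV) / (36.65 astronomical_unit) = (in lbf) 5.161e-33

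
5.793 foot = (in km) 0.001766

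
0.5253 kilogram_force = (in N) 5.151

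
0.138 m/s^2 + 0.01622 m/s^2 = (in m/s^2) 0.1542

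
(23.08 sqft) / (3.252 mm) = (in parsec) 2.137e-14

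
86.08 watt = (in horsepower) 0.1154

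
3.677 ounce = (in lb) 0.2298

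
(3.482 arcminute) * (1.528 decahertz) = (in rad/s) 0.01548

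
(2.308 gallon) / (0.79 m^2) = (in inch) 0.4354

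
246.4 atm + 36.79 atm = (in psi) 4162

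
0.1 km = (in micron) 1e+08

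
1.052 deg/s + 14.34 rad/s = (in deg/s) 822.7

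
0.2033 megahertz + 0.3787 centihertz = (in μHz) 2.033e+11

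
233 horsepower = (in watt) 1.737e+05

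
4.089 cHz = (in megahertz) 4.089e-08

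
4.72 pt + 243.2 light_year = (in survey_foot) 7.549e+18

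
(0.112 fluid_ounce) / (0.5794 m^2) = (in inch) 0.0002251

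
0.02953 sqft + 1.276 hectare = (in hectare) 1.276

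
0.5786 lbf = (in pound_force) 0.5786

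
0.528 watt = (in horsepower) 0.0007081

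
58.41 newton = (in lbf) 13.13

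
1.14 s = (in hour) 0.0003167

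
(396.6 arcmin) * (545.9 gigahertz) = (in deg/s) 3.608e+12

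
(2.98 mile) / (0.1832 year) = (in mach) 2.438e-06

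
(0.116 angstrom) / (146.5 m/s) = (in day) 9.164e-19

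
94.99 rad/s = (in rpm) 907.1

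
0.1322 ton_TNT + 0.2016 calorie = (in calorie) 1.322e+08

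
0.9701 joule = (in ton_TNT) 2.319e-10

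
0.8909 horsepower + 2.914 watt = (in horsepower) 0.8948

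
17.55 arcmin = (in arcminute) 17.55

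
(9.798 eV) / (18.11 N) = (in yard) 9.48e-20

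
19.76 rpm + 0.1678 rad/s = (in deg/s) 128.2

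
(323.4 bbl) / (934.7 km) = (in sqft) 0.0005921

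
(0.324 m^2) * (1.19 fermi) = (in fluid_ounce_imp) 1.357e-11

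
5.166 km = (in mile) 3.21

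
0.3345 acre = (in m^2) 1354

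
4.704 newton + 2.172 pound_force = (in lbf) 3.23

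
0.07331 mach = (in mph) 55.84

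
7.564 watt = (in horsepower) 0.01014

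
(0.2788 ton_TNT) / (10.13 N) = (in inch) 4.534e+09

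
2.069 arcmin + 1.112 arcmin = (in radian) 0.0009253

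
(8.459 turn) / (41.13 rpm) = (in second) 12.34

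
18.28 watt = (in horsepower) 0.02451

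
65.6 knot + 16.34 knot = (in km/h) 151.8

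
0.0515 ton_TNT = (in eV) 1.345e+27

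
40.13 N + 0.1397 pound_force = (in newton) 40.75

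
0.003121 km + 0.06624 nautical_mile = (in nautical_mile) 0.06793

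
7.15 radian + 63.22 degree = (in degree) 472.9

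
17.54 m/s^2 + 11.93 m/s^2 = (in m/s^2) 29.47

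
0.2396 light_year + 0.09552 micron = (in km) 2.267e+12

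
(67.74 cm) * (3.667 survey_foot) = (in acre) 0.0001871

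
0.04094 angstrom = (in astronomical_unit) 2.737e-23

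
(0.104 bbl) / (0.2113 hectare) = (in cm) 0.0007825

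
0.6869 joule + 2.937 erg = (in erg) 6.869e+06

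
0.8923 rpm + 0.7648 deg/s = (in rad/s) 0.1068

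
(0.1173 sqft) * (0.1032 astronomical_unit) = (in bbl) 1.058e+09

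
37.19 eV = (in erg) 5.958e-11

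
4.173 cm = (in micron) 4.173e+04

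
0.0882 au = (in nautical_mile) 7.124e+06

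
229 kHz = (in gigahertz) 0.000229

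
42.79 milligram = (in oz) 0.001509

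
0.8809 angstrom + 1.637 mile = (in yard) 2881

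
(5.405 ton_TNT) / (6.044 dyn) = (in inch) 1.473e+16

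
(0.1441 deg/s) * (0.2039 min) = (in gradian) 1.959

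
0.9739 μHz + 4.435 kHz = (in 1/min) 2.661e+05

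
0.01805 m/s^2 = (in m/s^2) 0.01805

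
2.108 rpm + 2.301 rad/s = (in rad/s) 2.522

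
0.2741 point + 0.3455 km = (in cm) 3.455e+04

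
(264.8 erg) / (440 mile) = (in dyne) 3.74e-06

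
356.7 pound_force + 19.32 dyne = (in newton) 1587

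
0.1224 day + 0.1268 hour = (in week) 0.01824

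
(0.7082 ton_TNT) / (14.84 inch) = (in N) 7.861e+09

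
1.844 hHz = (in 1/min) 1.106e+04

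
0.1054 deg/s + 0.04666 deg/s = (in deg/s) 0.1521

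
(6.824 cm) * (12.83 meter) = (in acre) 0.0002163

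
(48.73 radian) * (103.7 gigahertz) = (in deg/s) 2.895e+14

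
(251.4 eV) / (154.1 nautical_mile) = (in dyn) 1.411e-17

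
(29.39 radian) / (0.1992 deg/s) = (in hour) 2.348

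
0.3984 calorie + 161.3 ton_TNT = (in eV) 4.212e+30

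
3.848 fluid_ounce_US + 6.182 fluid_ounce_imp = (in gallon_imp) 0.06367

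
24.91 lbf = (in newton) 110.8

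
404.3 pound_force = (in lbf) 404.3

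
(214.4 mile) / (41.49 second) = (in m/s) 8316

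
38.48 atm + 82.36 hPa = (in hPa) 3.907e+04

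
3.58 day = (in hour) 85.92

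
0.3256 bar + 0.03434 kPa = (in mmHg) 244.5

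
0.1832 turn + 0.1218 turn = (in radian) 1.916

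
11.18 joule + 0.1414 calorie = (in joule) 11.77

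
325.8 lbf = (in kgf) 147.8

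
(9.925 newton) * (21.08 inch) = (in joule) 5.314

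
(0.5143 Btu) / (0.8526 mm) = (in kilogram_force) 6.49e+04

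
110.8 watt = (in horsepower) 0.1486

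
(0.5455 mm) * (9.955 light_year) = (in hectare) 5.138e+09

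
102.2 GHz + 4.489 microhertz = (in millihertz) 1.022e+14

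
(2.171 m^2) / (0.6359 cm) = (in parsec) 1.106e-14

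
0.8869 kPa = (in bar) 0.008869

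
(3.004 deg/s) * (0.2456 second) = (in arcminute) 44.27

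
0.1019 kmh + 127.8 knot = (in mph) 147.1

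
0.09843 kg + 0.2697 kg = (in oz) 12.99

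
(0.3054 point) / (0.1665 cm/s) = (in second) 0.06471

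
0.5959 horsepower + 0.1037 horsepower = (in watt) 521.7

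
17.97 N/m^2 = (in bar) 0.0001797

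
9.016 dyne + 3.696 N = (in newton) 3.696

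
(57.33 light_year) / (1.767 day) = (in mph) 7.947e+12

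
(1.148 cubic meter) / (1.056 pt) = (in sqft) 3.317e+04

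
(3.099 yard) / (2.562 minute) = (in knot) 0.03583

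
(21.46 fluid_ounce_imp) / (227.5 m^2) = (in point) 0.007597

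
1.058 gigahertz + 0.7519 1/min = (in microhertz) 1.058e+15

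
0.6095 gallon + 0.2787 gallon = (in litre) 3.362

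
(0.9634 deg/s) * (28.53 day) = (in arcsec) 8.549e+09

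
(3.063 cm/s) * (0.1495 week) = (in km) 2.769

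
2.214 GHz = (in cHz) 2.214e+11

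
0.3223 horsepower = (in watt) 240.3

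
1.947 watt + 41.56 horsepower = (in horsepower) 41.56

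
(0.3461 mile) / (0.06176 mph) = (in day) 0.2335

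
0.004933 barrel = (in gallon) 0.2072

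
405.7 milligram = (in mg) 405.7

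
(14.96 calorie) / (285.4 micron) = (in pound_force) 4.93e+04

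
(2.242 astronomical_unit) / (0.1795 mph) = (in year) 1.325e+05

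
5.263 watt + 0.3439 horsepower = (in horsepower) 0.351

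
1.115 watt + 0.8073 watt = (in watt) 1.922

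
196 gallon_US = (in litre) 741.9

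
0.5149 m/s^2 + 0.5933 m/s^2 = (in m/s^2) 1.108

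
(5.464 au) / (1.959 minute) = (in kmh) 2.504e+10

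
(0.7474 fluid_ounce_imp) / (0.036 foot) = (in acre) 4.782e-07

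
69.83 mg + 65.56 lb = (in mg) 2.974e+07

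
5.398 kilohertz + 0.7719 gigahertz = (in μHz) 7.719e+14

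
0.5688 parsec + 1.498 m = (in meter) 1.755e+16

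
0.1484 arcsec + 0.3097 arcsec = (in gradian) 0.0001414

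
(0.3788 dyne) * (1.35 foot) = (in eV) 9.729e+12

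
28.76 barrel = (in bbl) 28.76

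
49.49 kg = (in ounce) 1746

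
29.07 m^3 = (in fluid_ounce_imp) 1.023e+06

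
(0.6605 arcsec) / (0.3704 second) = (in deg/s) 0.0004953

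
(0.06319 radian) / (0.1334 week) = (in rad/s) 7.832e-07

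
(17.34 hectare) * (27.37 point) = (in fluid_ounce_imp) 5.893e+07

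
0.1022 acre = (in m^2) 413.6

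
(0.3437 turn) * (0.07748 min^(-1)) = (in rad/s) 0.002789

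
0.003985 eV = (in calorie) 1.526e-22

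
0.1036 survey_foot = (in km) 3.158e-05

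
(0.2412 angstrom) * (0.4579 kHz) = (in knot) 2.147e-08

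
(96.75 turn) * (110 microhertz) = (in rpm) 0.6386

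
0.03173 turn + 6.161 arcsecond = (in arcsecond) 4.113e+04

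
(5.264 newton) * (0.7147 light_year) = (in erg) 3.559e+23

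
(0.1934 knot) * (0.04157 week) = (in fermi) 2.501e+18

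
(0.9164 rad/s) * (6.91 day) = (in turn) 8.708e+04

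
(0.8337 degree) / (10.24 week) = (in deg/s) 1.346e-07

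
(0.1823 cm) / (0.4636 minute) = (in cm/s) 0.006554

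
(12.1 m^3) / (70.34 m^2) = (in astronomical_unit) 1.15e-12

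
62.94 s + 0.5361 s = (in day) 0.0007347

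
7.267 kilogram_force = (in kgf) 7.267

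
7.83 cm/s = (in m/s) 0.0783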